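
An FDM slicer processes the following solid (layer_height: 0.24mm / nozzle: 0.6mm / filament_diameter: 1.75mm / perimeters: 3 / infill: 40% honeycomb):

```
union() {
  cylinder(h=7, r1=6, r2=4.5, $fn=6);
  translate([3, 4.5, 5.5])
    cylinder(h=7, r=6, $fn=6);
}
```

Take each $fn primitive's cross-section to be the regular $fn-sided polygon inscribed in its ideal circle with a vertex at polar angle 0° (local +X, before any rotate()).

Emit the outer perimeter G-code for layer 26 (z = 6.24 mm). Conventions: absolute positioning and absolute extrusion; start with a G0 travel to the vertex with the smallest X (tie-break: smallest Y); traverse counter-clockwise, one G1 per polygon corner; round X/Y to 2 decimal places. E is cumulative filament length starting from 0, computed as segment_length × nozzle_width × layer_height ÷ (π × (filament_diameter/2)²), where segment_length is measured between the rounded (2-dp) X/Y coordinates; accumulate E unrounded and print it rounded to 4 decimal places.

At z = 6.24 mm: the cone (r1=6→r2=4.5) has section circumradius 4.663 here — a regular 6-gon; the r=6 cylinder at (3, 4.5) contributes a regular 6-gon of circumradius 6; Merging all regions: the regions partially overlap (shared area 23.63 mm²), so overlapping operands fuse into one piece — 1 connected region. The outline is a single polygon with 10 vertices. Extrusion per mm of travel: 0.6 × 0.24 / (π × 0.875²) = 0.059868. Accumulating E over each segment gives final E = 2.6419.

G0 X-4.66 Y0.00 Z6.24
G1 X-2.33 Y-4.04 E0.2792
G1 X2.33 Y-4.04 E0.5582
G1 X4.26 Y-0.70 E0.7891
G1 X6.00 Y-0.70 E0.8933
G1 X9.00 Y4.50 E1.2527
G1 X6.00 Y9.70 E1.6121
G1 X0.00 Y9.70 E1.9713
G1 X-3.00 Y4.50 E2.3307
G1 X-2.53 Y3.69 E2.3868
G1 X-4.66 Y0.00 E2.6419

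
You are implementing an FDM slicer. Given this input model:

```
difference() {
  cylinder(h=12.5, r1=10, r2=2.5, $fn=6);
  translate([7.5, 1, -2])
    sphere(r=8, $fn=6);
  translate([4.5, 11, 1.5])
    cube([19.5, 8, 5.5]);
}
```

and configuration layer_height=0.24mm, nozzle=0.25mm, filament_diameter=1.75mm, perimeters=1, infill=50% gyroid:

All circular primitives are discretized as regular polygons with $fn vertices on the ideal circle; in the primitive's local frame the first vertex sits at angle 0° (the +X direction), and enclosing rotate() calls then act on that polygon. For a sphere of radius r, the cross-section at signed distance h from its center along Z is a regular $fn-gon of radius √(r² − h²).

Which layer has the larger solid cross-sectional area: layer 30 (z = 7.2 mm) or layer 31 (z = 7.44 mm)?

Layer 30 (z = 7.2): the cone (r1=10→r2=2.5) has section circumradius 5.680 here — a regular 6-gon (area = (6/2)·5.680²·sin(360°/6) = 83.82 mm²); the sphere at (7.5, 1) is absent (|z−center|=9.200 > r=8); the cube at (4.5, 11) is absent (z outside [1.5, 7]); After the difference (first − rest): none of the subtracted shapes is present at this height, so the cone is unchanged — area = 83.82 mm². So its area = 83.82 mm². Layer 31 (z = 7.44): the cone (r1=10→r2=2.5) has section circumradius 5.536 here — a regular 6-gon (area = (6/2)·5.536²·sin(360°/6) = 79.62 mm²); the sphere at (7.5, 1) is not intersected at this z (|z−center|=9.440 > r=8); the cube at (4.5, 11) is not intersected at this z (z outside [1.5, 7]); Taking the first minus the rest: none of the subtracted shapes is present at this height, so the cone is unchanged — area = 79.62 mm². So its area = 79.62 mm². Layer 30 is larger (83.82 vs 79.62 mm²).

layer 30 (z = 7.2 mm)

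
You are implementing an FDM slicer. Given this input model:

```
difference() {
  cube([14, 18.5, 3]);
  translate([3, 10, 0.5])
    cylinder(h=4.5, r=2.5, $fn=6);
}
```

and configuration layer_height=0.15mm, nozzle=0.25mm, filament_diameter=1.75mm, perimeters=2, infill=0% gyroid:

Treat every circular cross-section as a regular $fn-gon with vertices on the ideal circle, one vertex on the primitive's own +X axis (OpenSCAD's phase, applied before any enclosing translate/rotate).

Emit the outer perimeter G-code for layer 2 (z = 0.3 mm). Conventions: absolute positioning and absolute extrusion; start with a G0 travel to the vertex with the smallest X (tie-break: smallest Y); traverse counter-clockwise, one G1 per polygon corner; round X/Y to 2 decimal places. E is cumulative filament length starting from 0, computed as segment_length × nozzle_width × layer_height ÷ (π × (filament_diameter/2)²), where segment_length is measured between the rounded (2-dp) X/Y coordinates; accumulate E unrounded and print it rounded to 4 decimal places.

At z = 0.3 mm: the 14×18.5 cube contributes its full rectangle; the cylinder at (3, 10) is absent (z outside [0.5, 5]); Subtracting the remaining from the first: none of the subtracted shapes is present at this height, so the 14×18.5 cube is unchanged — 1 connected region. The outline is a single polygon with 4 vertices. Extrusion per mm of travel: 0.25 × 0.15 / (π × 0.875²) = 0.015591. Accumulating E over each segment gives final E = 1.0134.

G0 X0.00 Y0.00 Z0.30
G1 X14.00 Y0.00 E0.2183
G1 X14.00 Y18.50 E0.5067
G1 X0.00 Y18.50 E0.7250
G1 X0.00 Y0.00 E1.0134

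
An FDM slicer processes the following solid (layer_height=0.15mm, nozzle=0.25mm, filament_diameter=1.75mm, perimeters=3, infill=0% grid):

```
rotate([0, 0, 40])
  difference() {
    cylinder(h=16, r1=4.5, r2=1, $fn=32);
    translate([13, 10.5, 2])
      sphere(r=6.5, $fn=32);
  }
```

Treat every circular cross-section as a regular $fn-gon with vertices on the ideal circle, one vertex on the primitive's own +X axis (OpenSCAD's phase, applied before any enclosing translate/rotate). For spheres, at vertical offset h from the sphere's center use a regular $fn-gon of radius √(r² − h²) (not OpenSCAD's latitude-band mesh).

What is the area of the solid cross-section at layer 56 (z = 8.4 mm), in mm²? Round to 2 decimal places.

22.13 mm²

At z = 8.4 mm: the cone (r1=4.5→r2=1) has section circumradius 2.662 here — a regular 32-gon (area = (32/2)·2.662²·sin(360°/32) = 22.13 mm²); the r=6.5 sphere at (13, 10.5) contributes a regular 32-gon of circumradius √(6.5²−6.4²) = 1.136 (area = (32/2)·1.136²·sin(360°/32) = 4.03 mm²); After the difference (first − rest): starting from the cone (22.13 mm²), the r=6.5 sphere at (13, 10.5) misses the remaining region (no effect) — area = 22.13 mm²; (whole slice rotated 40° about Z — lengths, areas and connectivity unchanged). Overall, the cross-section is a single solid region. Net area = 22.13 mm².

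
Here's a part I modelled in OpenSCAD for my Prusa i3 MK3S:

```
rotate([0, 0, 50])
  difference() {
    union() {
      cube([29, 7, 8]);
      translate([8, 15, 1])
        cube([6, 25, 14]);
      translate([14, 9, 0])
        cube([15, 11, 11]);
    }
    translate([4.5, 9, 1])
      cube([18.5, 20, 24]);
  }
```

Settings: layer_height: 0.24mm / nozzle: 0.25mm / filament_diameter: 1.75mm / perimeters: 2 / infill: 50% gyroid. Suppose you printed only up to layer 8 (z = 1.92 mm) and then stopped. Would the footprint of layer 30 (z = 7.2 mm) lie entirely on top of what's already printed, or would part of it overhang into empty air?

Compare the two slices. At z = 1.92: the cube is present — its section is the full 29×7 rectangle (area 203.00 mm²); the 6×25 cube at (8, 15) contributes its full rectangle (area 150.00 mm²); the 15×11 cube at (14, 9) contributes its full rectangle (area 165.00 mm²); Combining (union): the 3 present regions share edge segments without overlapping in area, so areas simply add but the touching pieces fuse into one outline (the shared edge portions become interior and drop out of the boundary) — area = 518.00 mm²; the cube at (4.5, 9) is present — its section is the full 18.5×20 rectangle (area 370.00 mm²); Taking the first minus the rest: starting from the result so far (518.00 mm²), the 18.5×20 cube at (4.5, 9) partially overlaps it — only the 183.00 mm² overlap (of its 370.00 mm²) is removed, clipping the outline — area = 335.00 mm²; (rotated 50° about Z; rotation is an isometry so areas/perimeters/island counts are preserved). At z = 7.2: the cube (footprint 29×7) is included at this height (area 203.00 mm²); the 6×25 cube at (8, 15) contributes its full rectangle (area 150.00 mm²); the cube at (14, 9) (footprint 15×11) is included at this height (area 165.00 mm²); Combining (union): the 3 present regions share edge segments without overlapping in area, so areas simply add but the touching pieces fuse into one outline (the shared edge portions become interior and drop out of the boundary) — area = 518.00 mm²; the cube at (4.5, 9) is present — its section is the full 18.5×20 rectangle (area 370.00 mm²); Taking the first minus the rest: starting from that combined region (518.00 mm²), the 18.5×20 cube at (4.5, 9) partially overlaps it — only the 183.00 mm² overlap (of its 370.00 mm²) is removed, clipping the outline — area = 335.00 mm²; (whole slice rotated 50° about Z — lengths, areas and connectivity unchanged). Checking containment: the cross-section at z = 7.2 is a subset of the cross-section at z = 1.92.

entirely on top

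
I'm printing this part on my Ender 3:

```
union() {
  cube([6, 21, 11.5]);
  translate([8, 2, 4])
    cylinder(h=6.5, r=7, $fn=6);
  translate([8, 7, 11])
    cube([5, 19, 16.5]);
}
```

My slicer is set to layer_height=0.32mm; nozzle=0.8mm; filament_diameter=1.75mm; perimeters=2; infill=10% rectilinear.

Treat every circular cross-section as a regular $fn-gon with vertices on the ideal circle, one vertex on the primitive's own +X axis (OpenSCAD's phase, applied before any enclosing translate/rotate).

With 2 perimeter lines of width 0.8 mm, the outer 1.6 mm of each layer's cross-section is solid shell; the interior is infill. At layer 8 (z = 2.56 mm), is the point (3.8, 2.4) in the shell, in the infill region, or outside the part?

At z = 2.56 mm: the cube is present — its section is the full 6×21 rectangle; the cylinder at (8, 2) is not intersected at this z (z outside [4, 10.5]); the cube at (8, 7) is absent (z outside [11, 27.5]); Taking the union: only the 6×21 cube is present, so the union is just that shape — 1 connected region. Overall, the cross-section is a single solid region. The nearest boundary edge runs (6.00, 0.00)→(6.00, 21.00); distance from the point to it = 2.20 mm. The point is inside the cross-section and 2.20 mm from the nearest boundary — more than the 1.6 mm shell width (2 × 0.8), so it's in the infill interior.

infill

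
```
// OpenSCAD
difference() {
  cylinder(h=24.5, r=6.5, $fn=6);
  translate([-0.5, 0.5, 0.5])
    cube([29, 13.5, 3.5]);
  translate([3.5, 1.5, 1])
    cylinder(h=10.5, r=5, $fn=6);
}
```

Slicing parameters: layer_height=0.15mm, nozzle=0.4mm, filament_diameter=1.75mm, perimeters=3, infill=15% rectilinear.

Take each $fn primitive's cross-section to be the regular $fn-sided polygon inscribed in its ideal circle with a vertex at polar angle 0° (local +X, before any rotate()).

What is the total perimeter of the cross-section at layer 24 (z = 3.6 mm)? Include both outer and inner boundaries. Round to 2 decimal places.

38.75 mm

At z = 3.6 mm: the r=6.5 cylinder contributes a regular 6-gon of circumradius 6.5 (perimeter = 2·6·6.500·sin(180°/6) = 39.00 mm); the 29×13.5 cube at (-0.5, 0.5) contributes its full rectangle (perimeter 85.00 mm); the cylinder at (3.5, 1.5): section is a regular 6-gon, circumradius r=5 (perimeter = 2·6·5.000·sin(180°/6) = 30.00 mm); Subtracting the remaining from the first: starting from the r=6.5 cylinder, the 29×13.5 cube at (-0.5, 0.5) partially overlaps it — only the 26.83 mm² overlap (of its 391.50 mm²) is removed, clipping the outline; the r=5 cylinder at (3.5, 1.5) partially overlaps it — only the 20.71 mm² overlap (of its 64.95 mm²) is removed, clipping the outline — boundary = 38.75 mm. Overall, the cross-section is a single solid region. Total boundary length (outer) = 38.75 mm.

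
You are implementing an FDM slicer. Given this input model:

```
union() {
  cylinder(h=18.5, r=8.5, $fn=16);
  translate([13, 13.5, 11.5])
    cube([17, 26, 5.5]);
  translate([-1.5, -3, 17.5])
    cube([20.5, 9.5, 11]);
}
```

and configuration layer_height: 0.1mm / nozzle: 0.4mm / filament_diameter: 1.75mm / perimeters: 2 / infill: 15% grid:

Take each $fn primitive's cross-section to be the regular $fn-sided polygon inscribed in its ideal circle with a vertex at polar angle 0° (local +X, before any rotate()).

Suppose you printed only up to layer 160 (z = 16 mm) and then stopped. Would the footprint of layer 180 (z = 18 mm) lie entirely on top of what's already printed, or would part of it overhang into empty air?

part overhangs

Compare the two slices. At z = 16: the r=8.5 cylinder gives a regular 16-gon of circumradius 8.5 (constant along its height) (area = (16/2)·8.500²·sin(360°/16) = 221.19 mm²); the cube at (13, 13.5) is present — its section is the full 17×26 rectangle (area 442.00 mm²); the cube at (-1.5, -3) is absent (z outside [17.5, 28.5]); Combining (union): the 2 present regions are separate (no shared area or edge), so areas and boundary lengths simply add and each stays a separate island — area = 663.19 mm². At z = 18: the r=8.5 cylinder contributes a regular 16-gon of circumradius 8.5 (area = (16/2)·8.500²·sin(360°/16) = 221.19 mm²); the cube at (13, 13.5) does not reach this height (z outside [11.5, 17]); the cube at (-1.5, -3) (footprint 20.5×9.5) is included at this height (area 194.75 mm²); Taking the union: the regions partially overlap — summed areas 415.94 mm² minus the doubly-counted overlap 87.33 mm² gives 328.61 mm² — area = 328.61 mm². Checking containment: at z = 18 the cross-section extends beyond the z = 16 cross-section by about 107.42 mm².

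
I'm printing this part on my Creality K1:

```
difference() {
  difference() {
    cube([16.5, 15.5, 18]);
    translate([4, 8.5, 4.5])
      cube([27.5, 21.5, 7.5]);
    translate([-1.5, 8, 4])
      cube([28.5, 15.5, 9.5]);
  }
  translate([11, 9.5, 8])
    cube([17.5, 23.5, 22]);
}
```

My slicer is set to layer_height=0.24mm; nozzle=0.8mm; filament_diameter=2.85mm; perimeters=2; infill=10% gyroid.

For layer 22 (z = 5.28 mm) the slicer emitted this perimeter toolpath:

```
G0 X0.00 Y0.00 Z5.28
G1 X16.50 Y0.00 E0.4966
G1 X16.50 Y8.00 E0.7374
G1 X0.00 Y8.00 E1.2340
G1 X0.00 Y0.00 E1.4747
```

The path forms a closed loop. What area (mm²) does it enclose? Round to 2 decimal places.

132.00 mm²

Apply the shoelace formula to the sequence of (X, Y) vertices; enclosed area = 132.00 mm².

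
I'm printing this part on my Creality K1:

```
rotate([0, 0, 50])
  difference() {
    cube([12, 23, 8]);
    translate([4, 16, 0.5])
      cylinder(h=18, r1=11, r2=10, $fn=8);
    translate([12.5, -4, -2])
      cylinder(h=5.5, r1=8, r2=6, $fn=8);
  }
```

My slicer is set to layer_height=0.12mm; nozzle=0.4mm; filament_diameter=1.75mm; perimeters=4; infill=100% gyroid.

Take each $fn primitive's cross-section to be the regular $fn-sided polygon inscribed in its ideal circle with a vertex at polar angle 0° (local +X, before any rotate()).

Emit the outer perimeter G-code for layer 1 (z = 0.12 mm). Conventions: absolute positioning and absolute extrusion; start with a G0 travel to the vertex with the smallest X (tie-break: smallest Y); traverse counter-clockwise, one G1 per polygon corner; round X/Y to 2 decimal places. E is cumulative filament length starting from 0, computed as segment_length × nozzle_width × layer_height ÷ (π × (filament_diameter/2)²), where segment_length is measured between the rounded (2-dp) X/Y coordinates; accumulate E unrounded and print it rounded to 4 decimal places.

G0 X-17.62 Y14.78 Z0.12
G1 X0.00 Y0.00 E0.4590
G1 X4.45 Y5.31 E0.5972
G1 X3.90 Y6.37 E0.6210
G1 X5.40 Y11.14 E0.7208
G1 X-9.91 Y23.98 E1.1196
G1 X-17.62 Y14.78 E1.3591

At z = 0.12 mm: the cube (footprint 12×23) is included at this height; the cone at (4, 16) does not reach this height (z outside [0.5, 18.5]); the cone at (12.5, -4): at t=0.385 of its height the radius interpolates to r₁+(r₂−r₁)t = 7.229, giving a regular 8-gon of that circumradius; Subtracting the remaining from the first: starting from the 12×23 cube, the cone at (12.5, -4) partially overlaps it — only the 9.79 mm² overlap (of its 147.81 mm²) is removed, clipping the outline — 1 connected region; (whole slice rotated 50° about Z — lengths, areas and connectivity unchanged). The outline is a single polygon with 6 vertices. Extrusion per mm of travel: 0.4 × 0.12 / (π × 0.875²) = 0.019956. Accumulating E over each segment gives final E = 1.3591.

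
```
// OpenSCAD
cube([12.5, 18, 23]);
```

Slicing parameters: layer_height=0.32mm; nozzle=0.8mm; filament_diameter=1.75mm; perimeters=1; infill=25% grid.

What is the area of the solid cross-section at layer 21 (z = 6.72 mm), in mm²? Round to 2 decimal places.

At z = 6.72 mm: the 12.5×18 cube contributes its full rectangle (area 225.00 mm²). Overall, the cross-section is a single solid region. Net area = 225.00 mm².

225.00 mm²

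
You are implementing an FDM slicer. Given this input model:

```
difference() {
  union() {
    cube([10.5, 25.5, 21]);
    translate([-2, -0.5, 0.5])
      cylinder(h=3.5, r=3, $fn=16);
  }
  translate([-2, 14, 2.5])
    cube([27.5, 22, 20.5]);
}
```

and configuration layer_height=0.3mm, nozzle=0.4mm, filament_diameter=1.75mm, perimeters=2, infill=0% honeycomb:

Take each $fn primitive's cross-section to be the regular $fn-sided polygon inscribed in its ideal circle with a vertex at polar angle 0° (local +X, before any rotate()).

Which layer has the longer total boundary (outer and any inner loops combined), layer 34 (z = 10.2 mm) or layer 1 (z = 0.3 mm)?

Layer 34 (z = 10.2): the cube (footprint 10.5×25.5) is included at this height (perimeter 72.00 mm); the cylinder at (-2, -0.5) does not reach this height (z outside [0.5, 4]); Taking the union: only the 10.5×25.5 cube is present, so the union is just that shape — boundary = 72.00 mm; the cube at (-2, 14) (footprint 27.5×22) is included at this height (perimeter 99.00 mm); Taking the first minus the rest: starting from the result so far, the 27.5×22 cube at (-2, 14) partially overlaps it — only the 120.75 mm² overlap (of its 605.00 mm²) is removed, clipping the outline — boundary = 49.00 mm. So its perimeter = 49.00 mm. Layer 1 (z = 0.3): the cube (footprint 10.5×25.5) is included at this height (perimeter 72.00 mm); the cylinder at (-2, -0.5) does not reach this height (z outside [0.5, 4]); Taking the union: only the 10.5×25.5 cube is present, so the union is just that shape — boundary = 72.00 mm; the cube at (-2, 14) is absent (z outside [2.5, 23]); Subtracting the remaining from the first: none of the subtracted shapes is present at this height, so the result so far is unchanged — boundary = 72.00 mm. So its perimeter = 72.00 mm. Layer 1 is larger (72.00 vs 49.00 mm).

layer 1 (z = 0.3 mm)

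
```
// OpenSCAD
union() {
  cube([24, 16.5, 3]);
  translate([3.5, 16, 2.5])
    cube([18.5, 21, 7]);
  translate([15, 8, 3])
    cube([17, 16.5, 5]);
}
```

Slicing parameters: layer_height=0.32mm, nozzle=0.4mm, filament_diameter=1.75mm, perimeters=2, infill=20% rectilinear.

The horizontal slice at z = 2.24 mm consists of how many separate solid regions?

1

At z = 2.24 mm: the cube (footprint 24×16.5) is included at this height; the cube at (3.5, 16) is not intersected at this z (z outside [2.5, 9.5]); the cube at (15, 8) is absent (z outside [3, 8]); Merging all regions: only the 24×16.5 cube is present, so the union is just that shape — 1 connected region. The result has 1 disconnected region.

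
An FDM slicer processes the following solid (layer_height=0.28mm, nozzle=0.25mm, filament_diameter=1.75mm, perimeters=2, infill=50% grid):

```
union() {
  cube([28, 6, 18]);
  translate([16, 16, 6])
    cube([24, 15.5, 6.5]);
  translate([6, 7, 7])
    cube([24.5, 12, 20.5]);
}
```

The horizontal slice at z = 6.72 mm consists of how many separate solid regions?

2

At z = 6.72 mm: the cube (footprint 28×6) is included at this height; the cube at (16, 16) (footprint 24×15.5) is included at this height; the cube at (6, 7) does not reach this height (z outside [7, 27.5]); Combining (union): the 2 present regions are separate (no shared area or edge), so areas and boundary lengths simply add and each stays a separate island — 2 connected regions. The result has 2 disconnected regions.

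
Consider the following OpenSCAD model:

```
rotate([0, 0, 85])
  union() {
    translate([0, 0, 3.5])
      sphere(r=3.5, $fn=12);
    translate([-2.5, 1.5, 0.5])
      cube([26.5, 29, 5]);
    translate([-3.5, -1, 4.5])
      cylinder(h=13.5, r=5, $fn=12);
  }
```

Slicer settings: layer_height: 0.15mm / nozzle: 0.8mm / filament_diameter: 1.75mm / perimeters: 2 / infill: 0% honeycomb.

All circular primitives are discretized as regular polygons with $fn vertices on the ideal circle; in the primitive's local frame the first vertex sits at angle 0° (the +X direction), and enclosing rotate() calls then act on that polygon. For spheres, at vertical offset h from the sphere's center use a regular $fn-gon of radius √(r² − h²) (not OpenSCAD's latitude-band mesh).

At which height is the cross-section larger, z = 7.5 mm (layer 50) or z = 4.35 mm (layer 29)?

layer 29 (z = 4.35 mm)

Layer 50 (z = 7.5): the sphere is not intersected at this z (|z−center|=4.000 > r=3.5); the cube at (-2.5, 1.5) is absent (z outside [0.5, 5.5]); the r=5 cylinder at (-3.5, -1) contributes a regular 12-gon of circumradius 5 (area = (12/2)·5.000²·sin(360°/12) = 75.00 mm²); Combining (union): only the r=5 cylinder at (-3.5, -1) is present, so the union is just that shape — area = 75.00 mm²; (whole slice rotated 85° about Z — lengths, areas and connectivity unchanged). So its area = 75.00 mm². Layer 29 (z = 4.35): the sphere: section is a regular 12-gon, circumradius = √(r²−h²) = √(3.5²−0.85²) = 3.395 (area = (12/2)·3.395²·sin(360°/12) = 34.58 mm²); the cube at (-2.5, 1.5) (footprint 26.5×29) is included at this height (area 768.50 mm²); the cylinder at (-3.5, -1) is absent (z outside [4.5, 18]); Merging all regions: the regions partially overlap — summed areas 803.08 mm² minus the doubly-counted overlap 7.52 mm² gives 795.56 mm² — area = 795.56 mm²; (whole slice rotated 85° about Z — lengths, areas and connectivity unchanged). So its area = 795.56 mm². Layer 29 is larger (795.56 vs 75.00 mm²).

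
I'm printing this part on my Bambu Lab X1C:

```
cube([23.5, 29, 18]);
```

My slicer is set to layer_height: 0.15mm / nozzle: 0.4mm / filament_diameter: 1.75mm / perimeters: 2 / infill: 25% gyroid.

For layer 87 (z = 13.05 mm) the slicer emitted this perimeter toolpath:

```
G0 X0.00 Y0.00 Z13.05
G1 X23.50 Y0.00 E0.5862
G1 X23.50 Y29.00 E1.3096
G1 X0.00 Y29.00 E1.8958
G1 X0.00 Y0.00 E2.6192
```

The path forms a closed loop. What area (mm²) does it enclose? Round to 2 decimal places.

681.50 mm²

Apply the shoelace formula to the sequence of (X, Y) vertices; enclosed area = 681.50 mm².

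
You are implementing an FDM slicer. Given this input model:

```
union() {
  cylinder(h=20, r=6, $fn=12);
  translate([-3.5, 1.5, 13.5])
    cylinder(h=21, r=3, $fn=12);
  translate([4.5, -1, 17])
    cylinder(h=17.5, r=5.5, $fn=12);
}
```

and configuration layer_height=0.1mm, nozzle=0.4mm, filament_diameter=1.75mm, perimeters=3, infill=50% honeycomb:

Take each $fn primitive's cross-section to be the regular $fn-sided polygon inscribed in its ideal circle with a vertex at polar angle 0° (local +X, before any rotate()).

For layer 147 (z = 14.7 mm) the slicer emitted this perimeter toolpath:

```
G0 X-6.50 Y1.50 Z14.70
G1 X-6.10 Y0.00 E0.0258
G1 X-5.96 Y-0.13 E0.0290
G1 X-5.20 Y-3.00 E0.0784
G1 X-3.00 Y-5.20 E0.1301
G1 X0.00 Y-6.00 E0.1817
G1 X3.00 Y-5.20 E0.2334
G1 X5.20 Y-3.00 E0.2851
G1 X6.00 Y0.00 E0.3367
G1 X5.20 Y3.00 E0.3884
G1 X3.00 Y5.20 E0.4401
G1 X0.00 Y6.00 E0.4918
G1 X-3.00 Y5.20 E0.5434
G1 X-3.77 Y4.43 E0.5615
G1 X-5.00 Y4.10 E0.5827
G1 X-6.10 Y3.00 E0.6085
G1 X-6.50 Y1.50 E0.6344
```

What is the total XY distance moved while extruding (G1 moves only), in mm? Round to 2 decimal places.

38.15 mm

Sum the Euclidean lengths of each G1 segment: total = 38.15 mm.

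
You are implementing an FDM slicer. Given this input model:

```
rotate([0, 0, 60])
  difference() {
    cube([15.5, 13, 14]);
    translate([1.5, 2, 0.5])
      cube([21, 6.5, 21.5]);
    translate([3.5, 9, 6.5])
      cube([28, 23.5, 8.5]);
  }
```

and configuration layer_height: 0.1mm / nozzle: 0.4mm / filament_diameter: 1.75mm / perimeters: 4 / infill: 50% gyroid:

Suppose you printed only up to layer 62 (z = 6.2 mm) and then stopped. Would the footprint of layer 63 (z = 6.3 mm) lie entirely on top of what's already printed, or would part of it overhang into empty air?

entirely on top

Compare the two slices. At z = 6.2: the cube (footprint 15.5×13) is included at this height (area 201.50 mm²); the 21×6.5 cube at (1.5, 2) contributes its full rectangle (area 136.50 mm²); the cube at (3.5, 9) is not intersected at this z (z outside [6.5, 15]); Taking the first minus the rest: starting from the 15.5×13 cube (201.50 mm²), the 21×6.5 cube at (1.5, 2) partially overlaps it — only the 91.00 mm² overlap (of its 136.50 mm²) is removed, clipping the outline — area = 110.50 mm²; (whole slice rotated 60° about Z — lengths, areas and connectivity unchanged). At z = 6.3: the cube (footprint 15.5×13) is included at this height (area 201.50 mm²); the cube at (1.5, 2) is present — its section is the full 21×6.5 rectangle (area 136.50 mm²); the cube at (3.5, 9) is not intersected at this z (z outside [6.5, 15]); After the difference (first − rest): starting from the 15.5×13 cube (201.50 mm²), the 21×6.5 cube at (1.5, 2) partially overlaps it — only the 91.00 mm² overlap (of its 136.50 mm²) is removed, clipping the outline — area = 110.50 mm²; (rotated 60° about Z; rotation is an isometry so areas/perimeters/island counts are preserved). Checking containment: the cross-section at z = 6.3 is a subset of the cross-section at z = 6.2.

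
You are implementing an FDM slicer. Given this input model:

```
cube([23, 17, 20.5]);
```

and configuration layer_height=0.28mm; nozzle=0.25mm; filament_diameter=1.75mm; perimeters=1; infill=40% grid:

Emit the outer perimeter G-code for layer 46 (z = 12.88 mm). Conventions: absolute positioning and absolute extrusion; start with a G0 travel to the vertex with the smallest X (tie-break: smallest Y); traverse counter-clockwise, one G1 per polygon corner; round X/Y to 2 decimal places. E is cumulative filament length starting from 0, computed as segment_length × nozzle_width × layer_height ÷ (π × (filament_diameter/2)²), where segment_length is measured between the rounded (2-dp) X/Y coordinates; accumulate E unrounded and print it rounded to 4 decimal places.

At z = 12.88 mm: the 23×17 cube contributes its full rectangle. The outline is a single polygon with 4 vertices. Extrusion per mm of travel: 0.25 × 0.28 / (π × 0.875²) = 0.029103. Accumulating E over each segment gives final E = 2.3282.

G0 X0.00 Y0.00 Z12.88
G1 X23.00 Y0.00 E0.6694
G1 X23.00 Y17.00 E1.1641
G1 X0.00 Y17.00 E1.8335
G1 X0.00 Y0.00 E2.3282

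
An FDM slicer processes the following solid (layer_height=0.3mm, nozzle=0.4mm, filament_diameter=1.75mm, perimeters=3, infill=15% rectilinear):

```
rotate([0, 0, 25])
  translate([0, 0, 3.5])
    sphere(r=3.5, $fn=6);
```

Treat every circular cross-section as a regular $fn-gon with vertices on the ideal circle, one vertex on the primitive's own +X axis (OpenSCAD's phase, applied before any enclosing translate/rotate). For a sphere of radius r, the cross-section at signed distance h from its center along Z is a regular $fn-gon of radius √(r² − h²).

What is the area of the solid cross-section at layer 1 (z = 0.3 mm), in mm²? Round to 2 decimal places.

At z = 0.3 mm: the sphere: section is a regular 6-gon, circumradius = √(r²−h²) = √(3.5²−3.2²) = 1.418 (area = (6/2)·1.418²·sin(360°/6) = 5.22 mm²); (rotated 25° about Z; rotation is an isometry so areas/perimeters/island counts are preserved). Overall, the cross-section is a single solid region. Net area = 5.22 mm².

5.22 mm²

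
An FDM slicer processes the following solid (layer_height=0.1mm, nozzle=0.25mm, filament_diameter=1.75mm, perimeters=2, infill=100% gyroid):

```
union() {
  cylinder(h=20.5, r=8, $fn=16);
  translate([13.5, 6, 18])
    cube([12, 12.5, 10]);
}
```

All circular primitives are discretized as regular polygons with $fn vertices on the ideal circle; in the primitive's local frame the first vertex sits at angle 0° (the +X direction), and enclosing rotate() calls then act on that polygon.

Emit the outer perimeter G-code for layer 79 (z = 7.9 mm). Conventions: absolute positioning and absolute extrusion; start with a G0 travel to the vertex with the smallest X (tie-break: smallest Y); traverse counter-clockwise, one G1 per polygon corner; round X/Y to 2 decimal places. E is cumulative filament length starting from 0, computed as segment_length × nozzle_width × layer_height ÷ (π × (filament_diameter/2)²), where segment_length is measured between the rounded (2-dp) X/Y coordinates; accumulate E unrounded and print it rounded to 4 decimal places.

At z = 7.9 mm: the r=8 cylinder gives a regular 16-gon of circumradius 8 (constant along its height); the cube at (13.5, 6) is not intersected at this z (z outside [18, 28]); Taking the union: only the r=8 cylinder is present, so the union is just that shape — 1 connected region. The outline is a single polygon with 16 vertices. Extrusion per mm of travel: 0.25 × 0.1 / (π × 0.875²) = 0.010394. Accumulating E over each segment gives final E = 0.5191.

G0 X-8.00 Y0.00 Z7.90
G1 X-7.39 Y-3.06 E0.0324
G1 X-5.66 Y-5.66 E0.0649
G1 X-3.06 Y-7.39 E0.0973
G1 X0.00 Y-8.00 E0.1298
G1 X3.06 Y-7.39 E0.1622
G1 X5.66 Y-5.66 E0.1947
G1 X7.39 Y-3.06 E0.2271
G1 X8.00 Y0.00 E0.2596
G1 X7.39 Y3.06 E0.2920
G1 X5.66 Y5.66 E0.3245
G1 X3.06 Y7.39 E0.3569
G1 X0.00 Y8.00 E0.3893
G1 X-3.06 Y7.39 E0.4218
G1 X-5.66 Y5.66 E0.4542
G1 X-7.39 Y3.06 E0.4867
G1 X-8.00 Y0.00 E0.5191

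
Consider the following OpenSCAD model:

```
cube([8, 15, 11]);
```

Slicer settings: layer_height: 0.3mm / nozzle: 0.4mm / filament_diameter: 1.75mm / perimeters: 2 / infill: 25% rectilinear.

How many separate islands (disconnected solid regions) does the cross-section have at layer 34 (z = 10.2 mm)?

At z = 10.2 mm: the cube is present — its section is the full 8×15 rectangle. Overall, the cross-section is a single solid region. Island count = 1.

1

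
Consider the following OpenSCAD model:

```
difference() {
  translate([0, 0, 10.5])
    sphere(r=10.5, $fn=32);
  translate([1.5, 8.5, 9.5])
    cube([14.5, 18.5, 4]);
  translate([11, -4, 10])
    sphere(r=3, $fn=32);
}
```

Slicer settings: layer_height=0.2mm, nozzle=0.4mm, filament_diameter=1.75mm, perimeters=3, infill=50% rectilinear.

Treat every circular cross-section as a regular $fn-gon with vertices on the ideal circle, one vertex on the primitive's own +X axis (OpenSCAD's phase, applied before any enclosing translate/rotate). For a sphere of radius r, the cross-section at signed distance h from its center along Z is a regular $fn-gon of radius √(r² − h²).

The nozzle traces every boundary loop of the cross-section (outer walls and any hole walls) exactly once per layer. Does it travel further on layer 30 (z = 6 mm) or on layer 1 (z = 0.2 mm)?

Layer 30 (z = 6): the sphere: section is a regular 32-gon, circumradius = √(r²−h²) = √(10.5²−4.5²) = 9.487 (perimeter = 2·32·9.487·sin(180°/32) = 59.51 mm); the cube at (1.5, 8.5) is absent (z outside [9.5, 13.5]); the sphere at (11, -4) is absent (|z−center|=4.000 > r=3); Subtracting the remaining from the first: none of the subtracted shapes is present at this height, so the r=10.5 sphere is unchanged — boundary = 59.51 mm. So its perimeter = 59.51 mm. Layer 1 (z = 0.2): the sphere: section is a regular 32-gon, circumradius = √(r²−h²) = √(10.5²−10.3²) = 2.040 (perimeter = 2·32·2.040·sin(180°/32) = 12.79 mm); the cube at (1.5, 8.5) is absent (z outside [9.5, 13.5]); the sphere at (11, -4) does not reach this height (|z−center|=9.800 > r=3); Taking the first minus the rest: none of the subtracted shapes is present at this height, so the r=10.5 sphere is unchanged — boundary = 12.79 mm. So its perimeter = 12.79 mm. Layer 30 is larger (59.51 vs 12.79 mm).

layer 30 (z = 6 mm)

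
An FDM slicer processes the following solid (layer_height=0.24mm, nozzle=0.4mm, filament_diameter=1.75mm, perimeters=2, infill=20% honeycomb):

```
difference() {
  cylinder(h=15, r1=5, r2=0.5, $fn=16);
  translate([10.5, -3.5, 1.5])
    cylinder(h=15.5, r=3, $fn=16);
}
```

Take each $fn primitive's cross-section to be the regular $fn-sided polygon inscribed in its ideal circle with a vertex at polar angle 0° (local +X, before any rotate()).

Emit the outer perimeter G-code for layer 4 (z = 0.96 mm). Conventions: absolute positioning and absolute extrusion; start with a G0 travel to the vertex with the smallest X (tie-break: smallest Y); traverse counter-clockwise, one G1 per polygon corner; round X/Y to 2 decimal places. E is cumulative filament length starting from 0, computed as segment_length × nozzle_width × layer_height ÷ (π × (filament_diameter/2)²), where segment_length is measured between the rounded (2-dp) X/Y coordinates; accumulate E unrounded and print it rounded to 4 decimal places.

At z = 0.96 mm: the cone: at t=0.064 of its height the radius interpolates to r₁+(r₂−r₁)t = 4.712, giving a regular 16-gon of that circumradius; the cylinder at (10.5, -3.5) is not intersected at this z (z outside [1.5, 17]); After the difference (first − rest): none of the subtracted shapes is present at this height, so the cone is unchanged — 1 connected region. The outline is a single polygon with 16 vertices. Extrusion per mm of travel: 0.4 × 0.24 / (π × 0.875²) = 0.039912. Accumulating E over each segment gives final E = 1.1733.

G0 X-4.71 Y0.00 Z0.96
G1 X-4.35 Y-1.80 E0.0733
G1 X-3.33 Y-3.33 E0.1467
G1 X-1.80 Y-4.35 E0.2200
G1 X0.00 Y-4.71 E0.2933
G1 X1.80 Y-4.35 E0.3666
G1 X3.33 Y-3.33 E0.4400
G1 X4.35 Y-1.80 E0.5134
G1 X4.71 Y0.00 E0.5866
G1 X4.35 Y1.80 E0.6599
G1 X3.33 Y3.33 E0.7333
G1 X1.80 Y4.35 E0.8067
G1 X0.00 Y4.71 E0.8799
G1 X-1.80 Y4.35 E0.9532
G1 X-3.33 Y3.33 E1.0266
G1 X-4.35 Y1.80 E1.1000
G1 X-4.71 Y0.00 E1.1733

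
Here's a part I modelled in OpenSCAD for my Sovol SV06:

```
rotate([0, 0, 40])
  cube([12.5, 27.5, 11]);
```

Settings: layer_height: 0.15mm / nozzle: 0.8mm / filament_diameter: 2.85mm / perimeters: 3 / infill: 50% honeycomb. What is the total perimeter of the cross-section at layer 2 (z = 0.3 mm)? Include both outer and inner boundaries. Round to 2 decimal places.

80.00 mm

At z = 0.3 mm: the cube (footprint 12.5×27.5) is included at this height (perimeter 80.00 mm); (rotated 40° about Z; rotation is an isometry so areas/perimeters/island counts are preserved). Overall, the cross-section is a single solid region. Total boundary length (outer) = 80.00 mm.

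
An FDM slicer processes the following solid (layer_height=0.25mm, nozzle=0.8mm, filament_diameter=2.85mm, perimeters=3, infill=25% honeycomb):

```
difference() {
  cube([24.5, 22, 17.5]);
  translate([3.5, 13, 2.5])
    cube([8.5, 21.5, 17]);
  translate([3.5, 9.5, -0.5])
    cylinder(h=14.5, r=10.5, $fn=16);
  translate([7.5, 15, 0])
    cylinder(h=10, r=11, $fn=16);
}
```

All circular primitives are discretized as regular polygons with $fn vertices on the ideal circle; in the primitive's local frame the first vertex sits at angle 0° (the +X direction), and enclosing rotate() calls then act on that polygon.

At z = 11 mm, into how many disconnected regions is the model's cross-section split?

2

At z = 11 mm: the cube is present — its section is the full 24.5×22 rectangle; the cube at (3.5, 13) is present — its section is the full 8.5×21.5 rectangle; the cylinder at (3.5, 9.5): section is a regular 16-gon, circumradius r=10.5; the cylinder at (7.5, 15) is absent (z outside [0, 10]); Subtracting the remaining from the first: starting from the 24.5×22 cube, the 8.5×21.5 cube at (3.5, 13) partially overlaps it — only the 76.50 mm² overlap (of its 182.75 mm²) is removed, clipping the outline; the r=10.5 cylinder at (3.5, 9.5) partially overlaps it — only the 187.98 mm² overlap (of its 337.53 mm²) is removed, clipping the outline — 2 connected regions. The result has 2 disconnected regions.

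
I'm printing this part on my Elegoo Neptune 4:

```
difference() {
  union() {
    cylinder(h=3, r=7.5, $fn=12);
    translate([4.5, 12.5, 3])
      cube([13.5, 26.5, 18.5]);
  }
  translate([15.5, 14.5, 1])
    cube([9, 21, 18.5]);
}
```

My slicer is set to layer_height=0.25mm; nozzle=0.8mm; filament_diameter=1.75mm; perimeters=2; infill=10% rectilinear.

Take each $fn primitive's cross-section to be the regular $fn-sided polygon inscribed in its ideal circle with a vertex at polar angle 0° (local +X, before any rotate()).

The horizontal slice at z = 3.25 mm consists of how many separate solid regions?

1

At z = 3.25 mm: the cylinder is absent (z outside [0, 3]); the cube at (4.5, 12.5) (footprint 13.5×26.5) is included at this height; Merging all regions: only the 13.5×26.5 cube at (4.5, 12.5) is present, so the union is just that shape — 1 connected region; the cube at (15.5, 14.5) is present — its section is the full 9×21 rectangle; Subtracting the remaining from the first: starting from that combined region, the 9×21 cube at (15.5, 14.5) partially overlaps it — only the 52.50 mm² overlap (of its 189.00 mm²) is removed, clipping the outline — 1 connected region. The result has 1 disconnected region.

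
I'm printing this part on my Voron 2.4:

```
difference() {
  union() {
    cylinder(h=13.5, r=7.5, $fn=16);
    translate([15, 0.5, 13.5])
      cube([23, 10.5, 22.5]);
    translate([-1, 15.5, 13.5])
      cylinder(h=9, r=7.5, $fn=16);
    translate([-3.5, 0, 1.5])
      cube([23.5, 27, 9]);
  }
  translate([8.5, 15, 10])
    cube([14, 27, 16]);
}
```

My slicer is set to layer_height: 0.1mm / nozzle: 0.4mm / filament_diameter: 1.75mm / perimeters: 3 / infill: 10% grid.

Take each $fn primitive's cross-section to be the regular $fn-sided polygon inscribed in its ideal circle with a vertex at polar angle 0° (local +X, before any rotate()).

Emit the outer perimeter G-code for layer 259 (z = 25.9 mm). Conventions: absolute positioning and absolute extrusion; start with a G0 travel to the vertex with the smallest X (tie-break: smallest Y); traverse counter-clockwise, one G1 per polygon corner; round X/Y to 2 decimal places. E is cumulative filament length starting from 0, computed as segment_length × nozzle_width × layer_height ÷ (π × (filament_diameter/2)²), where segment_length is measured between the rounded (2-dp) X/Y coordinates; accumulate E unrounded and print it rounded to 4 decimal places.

G0 X15.00 Y0.50 Z25.90
G1 X38.00 Y0.50 E0.3825
G1 X38.00 Y11.00 E0.5571
G1 X15.00 Y11.00 E0.9396
G1 X15.00 Y0.50 E1.1142

At z = 25.9 mm: the cylinder is not intersected at this z (z outside [0, 13.5]); the 23×10.5 cube at (15, 0.5) contributes its full rectangle; the cylinder at (-1, 15.5) is not intersected at this z (z outside [13.5, 22.5]); the cube at (-3.5, 0) is not intersected at this z (z outside [1.5, 10.5]); Taking the union: only the 23×10.5 cube at (15, 0.5) is present, so the union is just that shape — 1 connected region; the 14×27 cube at (8.5, 15) contributes its full rectangle; Subtracting the remaining from the first: starting from the result so far, the 14×27 cube at (8.5, 15) misses the remaining region (no effect) — 1 connected region. The outline is a single polygon with 4 vertices. Extrusion per mm of travel: 0.4 × 0.1 / (π × 0.875²) = 0.016630. Accumulating E over each segment gives final E = 1.1142.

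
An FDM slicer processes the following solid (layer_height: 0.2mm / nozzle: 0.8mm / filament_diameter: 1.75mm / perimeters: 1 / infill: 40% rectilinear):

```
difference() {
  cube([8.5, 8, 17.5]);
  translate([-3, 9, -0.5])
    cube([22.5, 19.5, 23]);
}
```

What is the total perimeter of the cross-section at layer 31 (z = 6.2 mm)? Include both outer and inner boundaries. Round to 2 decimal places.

33.00 mm

At z = 6.2 mm: the cube (footprint 8.5×8) is included at this height (perimeter 33.00 mm); the cube at (-3, 9) (footprint 22.5×19.5) is included at this height (perimeter 84.00 mm); Taking the first minus the rest: starting from the 8.5×8 cube, the 22.5×19.5 cube at (-3, 9) misses the remaining region (no effect) — boundary = 33.00 mm. Overall, the cross-section is a single solid region. Total boundary length (outer) = 33.00 mm.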